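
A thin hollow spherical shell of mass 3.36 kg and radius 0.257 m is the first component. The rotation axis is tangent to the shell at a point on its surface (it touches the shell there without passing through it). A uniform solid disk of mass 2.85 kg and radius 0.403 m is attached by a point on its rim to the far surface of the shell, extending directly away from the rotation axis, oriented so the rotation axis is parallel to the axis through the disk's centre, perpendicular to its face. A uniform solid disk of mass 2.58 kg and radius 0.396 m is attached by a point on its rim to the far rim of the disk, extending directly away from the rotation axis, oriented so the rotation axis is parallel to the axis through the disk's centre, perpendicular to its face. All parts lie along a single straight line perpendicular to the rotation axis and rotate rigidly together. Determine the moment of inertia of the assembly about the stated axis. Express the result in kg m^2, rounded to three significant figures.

10.8

Spherical shell: I_cm = (2/3)MR² = (2/3)(3.36)(0.257)² = 0.14795 kg m^2; centre at d = 0.257 m, so I = I_cm + Md² gives I = 0.14795 + (3.36)(0.257)² = 0.36987 kg m^2.
Solid disk: I_cm = (1/2)MR² = (1/2)(2.85)(0.403)² = 0.23143 kg m^2; centre at d = 0.257 + 0.257 + 0.403 = 0.917 m, so I = I_cm + Md² gives I = 0.23143 + (2.85)(0.917)² = 2.628 kg m^2.
Solid disk: I_cm = (1/2)MR² = (1/2)(2.58)(0.396)² = 0.20229 kg m^2; centre at d = 0.257 + 0.257 + 0.403 + 0.403 + 0.396 = 1.716 m, so I = I_cm + Md² gives I = 0.20229 + (2.58)(1.716)² = 7.7995 kg m^2.
Total I = 0.36987 + 2.628 + 7.7995 = 10.797 kg m^2.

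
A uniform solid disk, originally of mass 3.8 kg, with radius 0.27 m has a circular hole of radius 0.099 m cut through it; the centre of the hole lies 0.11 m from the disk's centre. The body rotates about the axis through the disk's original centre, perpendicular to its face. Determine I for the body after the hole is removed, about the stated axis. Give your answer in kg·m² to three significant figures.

Unpierced body about its centre: I₀ = (1/2)MR² = (1/2)(3.8)(0.27)² = 0.13851 kg·m².
The removed disk has mass m = M·(r/R)² = (3.8)(0.099/0.27)² = 0.51089 kg (same uniform areal density).
Its moment of inertia about the rotation axis (parallel-axis theorem): I_hole = (1/2)mr² + md² = (1/2)(0.51089)(0.099)² + (0.51089)(0.11)² = 0.0086854 kg·m².
Treating the hole as negative mass, I = I₀ − I_hole = 0.13851 − 0.0086854 = 0.12982 kg·m².

0.130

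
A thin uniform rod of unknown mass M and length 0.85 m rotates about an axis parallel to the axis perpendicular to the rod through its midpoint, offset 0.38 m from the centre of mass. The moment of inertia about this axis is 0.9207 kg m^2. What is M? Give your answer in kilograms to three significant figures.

I = I_cm + Md² = (1/12)ML² + Md² = M·[0.0833333·(0.85)² + (0.38)²] = M·0.20461.
So M = 0.9207 / 0.20461 = 4.4998 kg.

4.50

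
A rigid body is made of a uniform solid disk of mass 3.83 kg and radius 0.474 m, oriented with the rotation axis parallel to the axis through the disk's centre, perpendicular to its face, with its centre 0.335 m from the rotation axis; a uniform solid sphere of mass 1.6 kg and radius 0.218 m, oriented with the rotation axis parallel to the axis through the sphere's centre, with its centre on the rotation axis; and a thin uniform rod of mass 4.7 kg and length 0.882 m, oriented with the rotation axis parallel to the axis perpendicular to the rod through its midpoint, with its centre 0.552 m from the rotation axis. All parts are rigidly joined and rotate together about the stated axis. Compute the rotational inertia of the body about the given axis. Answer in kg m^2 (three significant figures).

Solid disk: I_cm = (1/2)MR² = (1/2)(3.83)(0.474)² = 0.43025 kg m^2; centre at d = 0.335 m, so I = I_cm + Md² gives I = 0.43025 + (3.83)(0.335)² = 0.86008 kg m^2.
Solid sphere: I_cm = (2/5)MR² = (2/5)(1.6)(0.218)² = 0.030415 kg m^2; axis through the centre, so I = 0.030415 kg m^2.
Thin rod: I_cm = (1/12)ML² = (1/12)(4.7)(0.882)² = 0.30469 kg m^2; centre at d = 0.552 m, so I = I_cm + Md² gives I = 0.30469 + (4.7)(0.552)² = 1.7368 kg m^2.
Total I = 0.86008 + 0.030415 + 1.7368 = 2.6273 kg m^2.

2.63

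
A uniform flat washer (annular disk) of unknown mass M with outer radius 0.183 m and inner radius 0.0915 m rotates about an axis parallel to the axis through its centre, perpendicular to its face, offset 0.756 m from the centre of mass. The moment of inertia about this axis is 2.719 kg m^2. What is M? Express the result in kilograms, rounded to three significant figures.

4.59

I = I_cm + Md² = (1/2)M(R²+r²) + Md² = M·[0.5·[(0.183)² + (0.0915)²] + (0.756)²] = M·0.59247.
So M = 2.719 / 0.59247 = 4.5893 kg.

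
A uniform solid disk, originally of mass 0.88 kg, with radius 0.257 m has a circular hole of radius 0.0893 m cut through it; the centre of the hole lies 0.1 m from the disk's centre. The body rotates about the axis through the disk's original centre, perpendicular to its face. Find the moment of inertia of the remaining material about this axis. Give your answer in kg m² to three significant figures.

0.0276

Unpierced body about its centre: I₀ = (1/2)MR² = (1/2)(0.88)(0.257)² = 0.029062 kg m².
The removed disk has mass m = M·(r/R)² = (0.88)(0.0893/0.257)² = 0.10625 kg (same uniform areal density).
Its moment of inertia about the rotation axis (parallel-axis theorem): I_hole = (1/2)mr² + md² = (1/2)(0.10625)(0.0893)² + (0.10625)(0.1)² = 0.0014861 kg m².
Treating the hole as negative mass, I = I₀ − I_hole = 0.029062 − 0.0014861 = 0.027575 kg m².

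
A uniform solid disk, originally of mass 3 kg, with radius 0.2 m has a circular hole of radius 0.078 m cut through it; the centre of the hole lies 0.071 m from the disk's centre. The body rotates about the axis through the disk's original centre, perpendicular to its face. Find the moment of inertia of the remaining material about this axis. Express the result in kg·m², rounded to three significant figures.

Unpierced body about its centre: I₀ = (1/2)MR² = (1/2)(3)(0.2)² = 0.06 kg·m².
The removed disk has mass m = M·(r/R)² = (3)(0.078/0.2)² = 0.4563 kg (same uniform areal density).
Its moment of inertia about the rotation axis (parallel-axis theorem): I_hole = (1/2)mr² + md² = (1/2)(0.4563)(0.078)² + (0.4563)(0.071)² = 0.0036883 kg·m².
Treating the hole as negative mass, I = I₀ − I_hole = 0.06 − 0.0036883 = 0.056312 kg·m².

0.0563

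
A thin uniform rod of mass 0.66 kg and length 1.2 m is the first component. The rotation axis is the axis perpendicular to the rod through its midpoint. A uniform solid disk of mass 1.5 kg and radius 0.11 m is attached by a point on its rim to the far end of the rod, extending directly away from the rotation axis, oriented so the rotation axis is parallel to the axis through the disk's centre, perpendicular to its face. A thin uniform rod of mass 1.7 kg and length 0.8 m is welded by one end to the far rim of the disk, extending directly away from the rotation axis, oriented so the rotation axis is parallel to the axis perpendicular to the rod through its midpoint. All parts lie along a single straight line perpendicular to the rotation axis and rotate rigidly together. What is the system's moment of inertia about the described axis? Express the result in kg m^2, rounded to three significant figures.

Thin rod: I_cm = (1/12)ML² = (1/12)(0.66)(1.2)² = 0.0792 kg m^2; axis through the centre, so I = 0.0792 kg m^2.
Solid disk: I_cm = (1/2)MR² = (1/2)(1.5)(0.11)² = 0.009075 kg m^2; centre at d = 0.6 + 0.11 = 0.71 m, so the parallel axis theorem gives I = 0.009075 + (1.5)(0.71)² = 0.76523 kg m^2.
Thin rod: I_cm = (1/12)ML² = (1/12)(1.7)(0.8)² = 0.090667 kg m^2; centre at d = 0.6 + 0.11 + 0.11 + 0.4 = 1.22 m, so the parallel axis theorem gives I = 0.090667 + (1.7)(1.22)² = 2.6209 kg m^2.
Total I = 0.0792 + 0.76523 + 2.6209 = 3.4654 kg m^2.

3.47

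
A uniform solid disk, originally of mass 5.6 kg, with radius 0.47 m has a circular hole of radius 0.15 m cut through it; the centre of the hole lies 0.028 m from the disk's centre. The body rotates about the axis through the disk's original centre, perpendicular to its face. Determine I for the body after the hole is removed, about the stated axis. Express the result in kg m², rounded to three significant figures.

Unpierced body about its centre: I₀ = (1/2)MR² = (1/2)(5.6)(0.47)² = 0.61852 kg m².
The removed disk has mass m = M·(r/R)² = (5.6)(0.15/0.47)² = 0.57039 kg (same uniform areal density).
Its moment of inertia about the rotation axis (parallel-axis theorem): I_hole = (1/2)mr² + md² = (1/2)(0.57039)(0.15)² + (0.57039)(0.028)² = 0.0068641 kg m².
Treating the hole as negative mass, I = I₀ − I_hole = 0.61852 − 0.0068641 = 0.61166 kg m².

0.612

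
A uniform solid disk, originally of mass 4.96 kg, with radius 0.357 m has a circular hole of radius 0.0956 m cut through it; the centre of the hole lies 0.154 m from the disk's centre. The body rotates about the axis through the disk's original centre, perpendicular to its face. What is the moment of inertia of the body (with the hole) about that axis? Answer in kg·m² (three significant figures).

Unpierced body about its centre: I₀ = (1/2)MR² = (1/2)(4.96)(0.357)² = 0.31607 kg·m².
The removed disk has mass m = M·(r/R)² = (4.96)(0.0956/0.357)² = 0.35568 kg (same uniform areal density).
Its moment of inertia about the rotation axis (parallel-axis theorem): I_hole = (1/2)mr² + md² = (1/2)(0.35568)(0.0956)² + (0.35568)(0.154)² = 0.010061 kg·m².
Treating the hole as negative mass, I = I₀ − I_hole = 0.31607 − 0.010061 = 0.30601 kg·m².

0.306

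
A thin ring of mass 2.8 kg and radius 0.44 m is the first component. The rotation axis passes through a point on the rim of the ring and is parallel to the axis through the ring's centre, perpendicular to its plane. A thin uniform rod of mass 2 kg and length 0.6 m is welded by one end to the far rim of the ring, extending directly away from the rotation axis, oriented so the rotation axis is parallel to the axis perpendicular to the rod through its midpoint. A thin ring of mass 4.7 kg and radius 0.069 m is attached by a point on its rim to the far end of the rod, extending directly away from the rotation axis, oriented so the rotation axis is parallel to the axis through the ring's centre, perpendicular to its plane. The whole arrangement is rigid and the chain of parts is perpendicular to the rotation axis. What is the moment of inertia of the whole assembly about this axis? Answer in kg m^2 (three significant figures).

15.2

Thin ring: I_cm = MR² = (2.8)(0.44)² = 0.54208 kg m^2; centre at d = 0.44 m, so I = I_cm + Md² gives I = 0.54208 + (2.8)(0.44)² = 1.0842 kg m^2.
Thin rod: I_cm = (1/12)ML² = (1/12)(2)(0.6)² = 0.06 kg m^2; centre at d = 0.44 + 0.44 + 0.3 = 1.18 m, so I = I_cm + Md² gives I = 0.06 + (2)(1.18)² = 2.8448 kg m^2.
Thin ring: I_cm = MR² = (4.7)(0.069)² = 0.022377 kg m^2; centre at d = 0.44 + 0.44 + 0.3 + 0.3 + 0.069 = 1.549 m, so I = I_cm + Md² gives I = 0.022377 + (4.7)(1.549)² = 11.3 kg m^2.
Total I = 1.0842 + 2.8448 + 11.3 = 15.229 kg m^2.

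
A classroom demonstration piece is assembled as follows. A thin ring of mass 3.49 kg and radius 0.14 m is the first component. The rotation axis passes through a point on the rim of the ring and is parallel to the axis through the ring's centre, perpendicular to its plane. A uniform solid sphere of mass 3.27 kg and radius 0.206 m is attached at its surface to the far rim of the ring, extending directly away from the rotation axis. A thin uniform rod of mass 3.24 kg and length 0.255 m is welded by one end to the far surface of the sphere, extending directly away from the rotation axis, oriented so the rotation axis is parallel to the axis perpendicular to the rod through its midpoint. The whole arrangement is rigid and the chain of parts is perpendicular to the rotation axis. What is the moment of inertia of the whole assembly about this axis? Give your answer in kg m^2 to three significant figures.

3.16

Thin ring: I_cm = MR² = (3.49)(0.14)² = 0.068404 kg m^2; centre at d = 0.14 m, so I = I_cm + Md² gives I = 0.068404 + (3.49)(0.14)² = 0.13681 kg m^2.
Solid sphere: I_cm = (2/5)MR² = (2/5)(3.27)(0.206)² = 0.055506 kg m^2; centre at d = 0.14 + 0.14 + 0.206 = 0.486 m, so I = I_cm + Md² gives I = 0.055506 + (3.27)(0.486)² = 0.82787 kg m^2.
Thin rod: I_cm = (1/12)ML² = (1/12)(3.24)(0.255)² = 0.017557 kg m^2; centre at d = 0.14 + 0.14 + 0.206 + 0.206 + 0.1275 = 0.8195 m, so I = I_cm + Md² gives I = 0.017557 + (3.24)(0.8195)² = 2.1935 kg m^2.
Total I = 0.13681 + 0.82787 + 2.1935 = 3.1582 kg m^2.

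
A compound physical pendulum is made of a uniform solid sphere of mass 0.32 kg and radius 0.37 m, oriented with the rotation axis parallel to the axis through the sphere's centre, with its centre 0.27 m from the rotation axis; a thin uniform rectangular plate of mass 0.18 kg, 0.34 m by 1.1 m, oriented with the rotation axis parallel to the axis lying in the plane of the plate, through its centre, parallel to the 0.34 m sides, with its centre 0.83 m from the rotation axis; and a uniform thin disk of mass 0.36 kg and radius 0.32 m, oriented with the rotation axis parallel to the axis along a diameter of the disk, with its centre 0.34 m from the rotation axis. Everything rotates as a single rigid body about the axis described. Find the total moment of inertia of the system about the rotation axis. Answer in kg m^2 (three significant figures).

0.234

Solid sphere: I_cm = (2/5)MR² = (2/5)(0.32)(0.37)² = 0.017523 kg m^2; centre at d = 0.27 m, so the parallel axis theorem gives I = 0.017523 + (0.32)(0.27)² = 0.040851 kg m^2.
Rectangular plate: I_cm = (1/12)Mb² = (1/12)(0.18)(1.1)² = 0.01815 kg m^2; centre at d = 0.83 m, so the parallel axis theorem gives I = 0.01815 + (0.18)(0.83)² = 0.14215 kg m^2.
Thin disk: I_cm = (1/4)MR² = (1/4)(0.36)(0.32)² = 0.009216 kg m^2; centre at d = 0.34 m, so the parallel axis theorem gives I = 0.009216 + (0.36)(0.34)² = 0.050832 kg m^2.
Total I = 0.040851 + 0.14215 + 0.050832 = 0.23384 kg m^2.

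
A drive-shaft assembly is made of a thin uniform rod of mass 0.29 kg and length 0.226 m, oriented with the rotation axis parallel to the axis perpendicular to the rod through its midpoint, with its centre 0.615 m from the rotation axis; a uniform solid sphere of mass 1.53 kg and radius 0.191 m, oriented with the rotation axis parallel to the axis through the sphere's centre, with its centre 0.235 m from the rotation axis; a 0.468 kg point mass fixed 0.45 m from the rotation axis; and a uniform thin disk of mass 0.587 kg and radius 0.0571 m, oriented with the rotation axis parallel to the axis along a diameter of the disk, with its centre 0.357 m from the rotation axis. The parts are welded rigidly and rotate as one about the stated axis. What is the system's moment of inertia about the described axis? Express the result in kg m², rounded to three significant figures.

Thin rod: I_cm = (1/12)ML² = (1/12)(0.29)(0.226)² = 0.0012343 kg m²; centre at d = 0.615 m, so I = I_cm + Md² gives I = 0.0012343 + (0.29)(0.615)² = 0.11092 kg m².
Solid sphere: I_cm = (2/5)MR² = (2/5)(1.53)(0.191)² = 0.022326 kg m²; centre at d = 0.235 m, so I = I_cm + Md² gives I = 0.022326 + (1.53)(0.235)² = 0.10682 kg m².
Point mass: I_cm = 0; centre at d = 0.45 m, so I = I_cm + Md² gives I = 0 + (0.468)(0.45)² = 0.09477 kg m².
Thin disk: I_cm = (1/4)MR² = (1/4)(0.587)(0.0571)² = 0.00047847 kg m²; centre at d = 0.357 m, so I = I_cm + Md² gives I = 0.00047847 + (0.587)(0.357)² = 0.075291 kg m².
Total I = 0.11092 + 0.10682 + 0.09477 + 0.075291 = 0.3878 kg m².

0.388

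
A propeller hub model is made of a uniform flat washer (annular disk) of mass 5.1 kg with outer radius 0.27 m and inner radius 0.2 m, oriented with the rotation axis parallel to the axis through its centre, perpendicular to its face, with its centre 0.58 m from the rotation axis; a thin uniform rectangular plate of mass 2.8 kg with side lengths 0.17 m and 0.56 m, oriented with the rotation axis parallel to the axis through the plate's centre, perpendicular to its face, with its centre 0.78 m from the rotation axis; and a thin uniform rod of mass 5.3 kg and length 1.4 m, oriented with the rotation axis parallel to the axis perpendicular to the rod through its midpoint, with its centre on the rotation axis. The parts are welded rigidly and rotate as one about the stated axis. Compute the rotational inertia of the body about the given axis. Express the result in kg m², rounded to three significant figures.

4.65

Annular disk: I_cm = (1/2)M(R²+r²) = (1/2)(5.1)[(0.27)² + (0.2)²] = 0.2879 kg m²; centre at d = 0.58 m, so I = I_cm + Md² gives I = 0.2879 + (5.1)(0.58)² = 2.0035 kg m².
Rectangular plate: I_cm = (1/12)M(a²+b²) = (1/12)(2.8)[(0.17)² + (0.56)²] = 0.079917 kg m²; centre at d = 0.78 m, so I = I_cm + Md² gives I = 0.079917 + (2.8)(0.78)² = 1.7834 kg m².
Thin rod: I_cm = (1/12)ML² = (1/12)(5.3)(1.4)² = 0.86567 kg m²; axis through the centre, so I = 0.86567 kg m².
Total I = 2.0035 + 1.7834 + 0.86567 = 4.6526 kg m².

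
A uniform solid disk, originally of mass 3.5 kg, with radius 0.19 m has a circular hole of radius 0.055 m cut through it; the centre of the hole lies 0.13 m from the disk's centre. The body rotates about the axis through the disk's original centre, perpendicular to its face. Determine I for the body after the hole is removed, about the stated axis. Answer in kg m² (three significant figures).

Unpierced body about its centre: I₀ = (1/2)MR² = (1/2)(3.5)(0.19)² = 0.063175 kg m².
The removed disk has mass m = M·(r/R)² = (3.5)(0.055/0.19)² = 0.29328 kg (same uniform areal density).
Its moment of inertia about the rotation axis (parallel-axis theorem): I_hole = (1/2)mr² + md² = (1/2)(0.29328)(0.055)² + (0.29328)(0.13)² = 0.0054001 kg m².
Treating the hole as negative mass, I = I₀ − I_hole = 0.063175 − 0.0054001 = 0.057775 kg m².

0.0578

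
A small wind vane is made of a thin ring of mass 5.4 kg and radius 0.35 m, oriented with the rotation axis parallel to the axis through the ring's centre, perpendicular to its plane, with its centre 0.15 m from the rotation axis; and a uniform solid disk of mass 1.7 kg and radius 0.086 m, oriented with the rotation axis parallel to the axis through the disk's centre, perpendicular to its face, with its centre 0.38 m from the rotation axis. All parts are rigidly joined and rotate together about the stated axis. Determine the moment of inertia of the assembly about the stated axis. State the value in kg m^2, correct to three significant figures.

1.03

Thin ring: I_cm = MR² = (5.4)(0.35)² = 0.6615 kg m^2; centre at d = 0.15 m, so the parallel axis theorem gives I = 0.6615 + (5.4)(0.15)² = 0.783 kg m^2.
Solid disk: I_cm = (1/2)MR² = (1/2)(1.7)(0.086)² = 0.0062866 kg m^2; centre at d = 0.38 m, so the parallel axis theorem gives I = 0.0062866 + (1.7)(0.38)² = 0.25177 kg m^2.
Total I = 0.783 + 0.25177 = 1.0348 kg m^2.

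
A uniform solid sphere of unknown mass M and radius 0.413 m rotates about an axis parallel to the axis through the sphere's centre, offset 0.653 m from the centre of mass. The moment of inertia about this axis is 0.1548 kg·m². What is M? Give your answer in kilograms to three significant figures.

I = I_cm + Md² = (2/5)MR² + Md² = M·[0.4·(0.413)² + (0.653)²] = M·0.49464.
So M = 0.1548 / 0.49464 = 0.31296 kg.

0.313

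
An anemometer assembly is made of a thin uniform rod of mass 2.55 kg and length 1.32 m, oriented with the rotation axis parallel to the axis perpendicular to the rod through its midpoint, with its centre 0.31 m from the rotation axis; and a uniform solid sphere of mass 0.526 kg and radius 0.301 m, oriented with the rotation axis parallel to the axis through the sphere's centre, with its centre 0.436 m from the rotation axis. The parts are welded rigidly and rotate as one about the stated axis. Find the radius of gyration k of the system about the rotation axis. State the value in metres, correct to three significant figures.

Thin rod: I_cm = (1/12)ML² = (1/12)(2.55)(1.32)² = 0.37026 kg·m²; centre at d = 0.31 m, so I = I_cm + Md² gives I = 0.37026 + (2.55)(0.31)² = 0.61531 kg·m².
Solid sphere: I_cm = (2/5)MR² = (2/5)(0.526)(0.301)² = 0.019062 kg·m²; centre at d = 0.436 m, so I = I_cm + Md² gives I = 0.019062 + (0.526)(0.436)² = 0.11905 kg·m².
Total I = 0.73437 kg·m²; total mass M = 3.076 kg.
k = √(I/M) = √(0.73437/3.076) = 0.48861 m.

0.489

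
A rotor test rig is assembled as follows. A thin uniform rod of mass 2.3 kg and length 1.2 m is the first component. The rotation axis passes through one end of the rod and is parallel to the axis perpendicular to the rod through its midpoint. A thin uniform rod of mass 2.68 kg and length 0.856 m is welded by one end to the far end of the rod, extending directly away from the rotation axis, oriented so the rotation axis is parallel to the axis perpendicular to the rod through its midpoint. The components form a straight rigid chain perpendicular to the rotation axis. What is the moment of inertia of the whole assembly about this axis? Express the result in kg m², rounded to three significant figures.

8.37

Thin rod: I_cm = (1/12)ML² = (1/12)(2.3)(1.2)² = 0.276 kg m²; centre at d = 0.6 m, so I = I_cm + Md² gives I = 0.276 + (2.3)(0.6)² = 1.104 kg m².
Thin rod: I_cm = (1/12)ML² = (1/12)(2.68)(0.856)² = 0.16364 kg m²; centre at d = 0.6 + 0.6 + 0.428 = 1.628 m, so I = I_cm + Md² gives I = 0.16364 + (2.68)(1.628)² = 7.2667 kg m².
Total I = 1.104 + 7.2667 = 8.3707 kg m².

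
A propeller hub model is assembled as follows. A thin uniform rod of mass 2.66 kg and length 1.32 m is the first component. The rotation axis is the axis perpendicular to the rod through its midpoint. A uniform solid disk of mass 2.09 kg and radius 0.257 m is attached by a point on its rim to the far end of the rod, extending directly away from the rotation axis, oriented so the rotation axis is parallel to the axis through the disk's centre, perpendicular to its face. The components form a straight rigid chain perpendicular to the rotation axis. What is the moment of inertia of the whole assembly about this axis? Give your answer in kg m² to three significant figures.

2.21

Thin rod: I_cm = (1/12)ML² = (1/12)(2.66)(1.32)² = 0.38623 kg m²; axis through the centre, so I = 0.38623 kg m².
Solid disk: I_cm = (1/2)MR² = (1/2)(2.09)(0.257)² = 0.069021 kg m²; centre at d = 0.66 + 0.257 = 0.917 m, so the parallel axis theorem gives I = 0.069021 + (2.09)(0.917)² = 1.8265 kg m².
Total I = 0.38623 + 1.8265 = 2.2127 kg m².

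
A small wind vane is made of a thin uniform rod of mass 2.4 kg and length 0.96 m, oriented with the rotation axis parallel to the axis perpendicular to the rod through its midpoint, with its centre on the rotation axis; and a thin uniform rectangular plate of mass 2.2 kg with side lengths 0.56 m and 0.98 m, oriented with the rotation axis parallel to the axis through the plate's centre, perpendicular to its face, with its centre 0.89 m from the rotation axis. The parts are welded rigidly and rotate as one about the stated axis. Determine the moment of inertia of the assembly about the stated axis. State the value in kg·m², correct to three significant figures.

Thin rod: I_cm = (1/12)ML² = (1/12)(2.4)(0.96)² = 0.18432 kg·m²; axis through the centre, so I = 0.18432 kg·m².
Rectangular plate: I_cm = (1/12)M(a²+b²) = (1/12)(2.2)[(0.56)² + (0.98)²] = 0.23357 kg·m²; centre at d = 0.89 m, so I = I_cm + Md² gives I = 0.23357 + (2.2)(0.89)² = 1.9762 kg·m².
Total I = 0.18432 + 1.9762 = 2.1605 kg·m².

2.16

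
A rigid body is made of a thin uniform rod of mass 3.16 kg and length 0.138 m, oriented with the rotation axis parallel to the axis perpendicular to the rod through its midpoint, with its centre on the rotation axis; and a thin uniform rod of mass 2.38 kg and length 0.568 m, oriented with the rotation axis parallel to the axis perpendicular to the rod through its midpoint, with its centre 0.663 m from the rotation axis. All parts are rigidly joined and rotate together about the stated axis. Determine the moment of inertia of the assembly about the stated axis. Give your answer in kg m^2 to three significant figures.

1.12

Thin rod: I_cm = (1/12)ML² = (1/12)(3.16)(0.138)² = 0.0050149 kg m^2; axis through the centre, so I = 0.0050149 kg m^2.
Thin rod: I_cm = (1/12)ML² = (1/12)(2.38)(0.568)² = 0.063987 kg m^2; centre at d = 0.663 m, so the parallel axis theorem gives I = 0.063987 + (2.38)(0.663)² = 1.1102 kg m^2.
Total I = 0.0050149 + 1.1102 = 1.1152 kg m^2.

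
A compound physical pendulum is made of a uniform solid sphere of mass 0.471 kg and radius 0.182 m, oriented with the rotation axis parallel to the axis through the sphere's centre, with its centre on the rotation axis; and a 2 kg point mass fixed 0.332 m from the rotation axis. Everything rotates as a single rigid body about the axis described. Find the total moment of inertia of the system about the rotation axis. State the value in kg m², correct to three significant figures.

0.227

Solid sphere: I_cm = (2/5)MR² = (2/5)(0.471)(0.182)² = 0.0062406 kg m²; axis through the centre, so I = 0.0062406 kg m².
Point mass: I_cm = 0; centre at d = 0.332 m, so the parallel axis theorem gives I = 0 + (2)(0.332)² = 0.22045 kg m².
Total I = 0.0062406 + 0.22045 = 0.22669 kg m².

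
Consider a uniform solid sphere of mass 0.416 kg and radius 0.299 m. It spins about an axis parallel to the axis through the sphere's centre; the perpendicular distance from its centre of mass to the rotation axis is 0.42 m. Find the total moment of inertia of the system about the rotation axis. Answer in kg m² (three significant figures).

I_cm = (2/5)MR² = (2/5)(0.416)(0.299)² = 0.014876 kg m²; centre at d = 0.42 m, so the parallel axis theorem gives I = 0.014876 + (0.416)(0.42)² = 0.088259 kg m².

0.0883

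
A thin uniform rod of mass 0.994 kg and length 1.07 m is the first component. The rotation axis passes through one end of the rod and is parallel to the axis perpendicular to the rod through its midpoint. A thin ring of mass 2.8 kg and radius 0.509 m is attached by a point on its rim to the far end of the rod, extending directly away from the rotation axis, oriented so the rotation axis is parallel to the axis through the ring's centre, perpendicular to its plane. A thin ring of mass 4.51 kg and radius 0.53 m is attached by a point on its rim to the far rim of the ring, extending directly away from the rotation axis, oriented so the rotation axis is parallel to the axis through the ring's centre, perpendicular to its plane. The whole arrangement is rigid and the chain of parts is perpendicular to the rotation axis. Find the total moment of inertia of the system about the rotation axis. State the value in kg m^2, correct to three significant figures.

Thin rod: I_cm = (1/12)ML² = (1/12)(0.994)(1.07)² = 0.094836 kg m^2; centre at d = 0.535 m, so the parallel axis theorem gives I = 0.094836 + (0.994)(0.535)² = 0.37934 kg m^2.
Thin ring: I_cm = MR² = (2.8)(0.509)² = 0.72543 kg m^2; centre at d = 0.535 + 0.535 + 0.509 = 1.579 m, so the parallel axis theorem gives I = 0.72543 + (2.8)(1.579)² = 7.7065 kg m^2.
Thin ring: I_cm = MR² = (4.51)(0.53)² = 1.2669 kg m^2; centre at d = 0.535 + 0.535 + 0.509 + 0.509 + 0.53 = 2.618 m, so the parallel axis theorem gives I = 1.2669 + (4.51)(2.618)² = 32.178 kg m^2.
Total I = 0.37934 + 7.7065 + 32.178 = 40.264 kg m^2.

40.3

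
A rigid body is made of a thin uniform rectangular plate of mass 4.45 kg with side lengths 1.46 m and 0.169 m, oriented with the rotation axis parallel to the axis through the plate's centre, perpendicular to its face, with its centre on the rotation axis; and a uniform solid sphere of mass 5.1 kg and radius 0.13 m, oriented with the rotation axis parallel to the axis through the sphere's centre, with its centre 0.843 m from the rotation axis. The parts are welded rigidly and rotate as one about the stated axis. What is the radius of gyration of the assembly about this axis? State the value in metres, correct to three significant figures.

0.683

Rectangular plate: I_cm = (1/12)M(a²+b²) = (1/12)(4.45)[(1.46)² + (0.169)²] = 0.80106 kg m²; axis through the centre, so I = 0.80106 kg m².
Solid sphere: I_cm = (2/5)MR² = (2/5)(5.1)(0.13)² = 0.034476 kg m²; centre at d = 0.843 m, so the parallel axis theorem gives I = 0.034476 + (5.1)(0.843)² = 3.6588 kg m².
Total I = 4.4598 kg m²; total mass M = 9.55 kg.
k = √(I/M) = √(4.4598/9.55) = 0.68337 m.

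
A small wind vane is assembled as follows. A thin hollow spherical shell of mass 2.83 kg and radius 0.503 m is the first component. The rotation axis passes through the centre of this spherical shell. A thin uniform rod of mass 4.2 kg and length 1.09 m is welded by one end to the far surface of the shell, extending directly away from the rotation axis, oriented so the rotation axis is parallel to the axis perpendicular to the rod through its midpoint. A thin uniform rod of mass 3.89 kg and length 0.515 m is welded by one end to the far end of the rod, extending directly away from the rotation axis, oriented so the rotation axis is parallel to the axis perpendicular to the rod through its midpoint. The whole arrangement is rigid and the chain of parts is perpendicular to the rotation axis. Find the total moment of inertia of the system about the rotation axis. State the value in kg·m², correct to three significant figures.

18.9

Spherical shell: I_cm = (2/3)MR² = (2/3)(2.83)(0.503)² = 0.47734 kg·m²; axis through the centre, so I = 0.47734 kg·m².
Thin rod: I_cm = (1/12)ML² = (1/12)(4.2)(1.09)² = 0.41584 kg·m²; centre at d = 0.503 + 0.545 = 1.048 m, so the parallel axis theorem gives I = 0.41584 + (4.2)(1.048)² = 5.0287 kg·m².
Thin rod: I_cm = (1/12)ML² = (1/12)(3.89)(0.515)² = 0.085977 kg·m²; centre at d = 0.503 + 0.545 + 0.545 + 0.2575 = 1.8505 m, so the parallel axis theorem gives I = 0.085977 + (3.89)(1.8505)² = 13.407 kg·m².
Total I = 0.47734 + 5.0287 + 13.407 = 18.913 kg·m².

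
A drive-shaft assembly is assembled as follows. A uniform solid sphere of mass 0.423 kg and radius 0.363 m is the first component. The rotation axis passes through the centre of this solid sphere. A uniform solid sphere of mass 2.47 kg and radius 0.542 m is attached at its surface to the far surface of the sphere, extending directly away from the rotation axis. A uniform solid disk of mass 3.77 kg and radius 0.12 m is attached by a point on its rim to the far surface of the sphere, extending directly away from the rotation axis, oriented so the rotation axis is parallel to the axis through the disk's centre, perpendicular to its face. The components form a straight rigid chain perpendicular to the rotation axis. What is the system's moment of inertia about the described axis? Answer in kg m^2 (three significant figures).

Solid sphere: I_cm = (2/5)MR² = (2/5)(0.423)(0.363)² = 0.022295 kg m^2; axis through the centre, so I = 0.022295 kg m^2.
Solid sphere: I_cm = (2/5)MR² = (2/5)(2.47)(0.542)² = 0.29024 kg m^2; centre at d = 0.363 + 0.542 = 0.905 m, so the parallel axis theorem gives I = 0.29024 + (2.47)(0.905)² = 2.3132 kg m^2.
Solid disk: I_cm = (1/2)MR² = (1/2)(3.77)(0.12)² = 0.027144 kg m^2; centre at d = 0.363 + 0.542 + 0.542 + 0.12 = 1.567 m, so the parallel axis theorem gives I = 0.027144 + (3.77)(1.567)² = 9.2843 kg m^2.
Total I = 0.022295 + 2.3132 + 9.2843 = 11.62 kg m^2.

11.6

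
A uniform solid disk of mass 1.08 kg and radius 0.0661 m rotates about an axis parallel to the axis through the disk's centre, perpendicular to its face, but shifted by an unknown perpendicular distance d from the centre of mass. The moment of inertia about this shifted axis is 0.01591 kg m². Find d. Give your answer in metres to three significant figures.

About the centre-of-mass axis, I_cm = (1/2)MR² = (1/2)(1.08)(0.0661)² = 0.0023594 kg m².
Parallel axis theorem: I = I_cm + Md², so Md² = 0.01591 − 0.0023594 = 0.013551 kg m².
d = √(0.013551 / 1.08) = 0.11201 m.

0.112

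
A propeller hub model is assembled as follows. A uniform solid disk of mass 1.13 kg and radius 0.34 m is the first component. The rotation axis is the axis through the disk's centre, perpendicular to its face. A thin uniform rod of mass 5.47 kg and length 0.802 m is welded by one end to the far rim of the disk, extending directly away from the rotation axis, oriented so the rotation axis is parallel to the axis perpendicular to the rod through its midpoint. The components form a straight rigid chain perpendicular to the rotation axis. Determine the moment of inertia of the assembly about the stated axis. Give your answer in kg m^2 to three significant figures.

3.36

Solid disk: I_cm = (1/2)MR² = (1/2)(1.13)(0.34)² = 0.065314 kg m^2; axis through the centre, so I = 0.065314 kg m^2.
Thin rod: I_cm = (1/12)ML² = (1/12)(5.47)(0.802)² = 0.29319 kg m^2; centre at d = 0.34 + 0.401 = 0.741 m, so the parallel axis theorem gives I = 0.29319 + (5.47)(0.741)² = 3.2967 kg m^2.
Total I = 0.065314 + 3.2967 = 3.362 kg m^2.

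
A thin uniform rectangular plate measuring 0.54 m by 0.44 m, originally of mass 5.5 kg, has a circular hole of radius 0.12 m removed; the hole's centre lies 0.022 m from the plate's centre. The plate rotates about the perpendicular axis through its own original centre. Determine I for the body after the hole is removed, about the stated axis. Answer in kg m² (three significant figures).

Unpierced body about its centre: I₀ = (1/12)M(a²+b²) = (1/12)(5.5)[(0.54)² + (0.44)²] = 0.22238 kg m².
The removed disk has mass m = M·πr²/(ab) = (5.5)·π(0.12)²/(0.54·0.44) = 1.0472 kg (same uniform areal density).
Its moment of inertia about the rotation axis (parallel-axis theorem): I_hole = (1/2)mr² + md² = (1/2)(1.0472)(0.12)² + (1.0472)(0.022)² = 0.0080467 kg m².
Treating the hole as negative mass, I = I₀ − I_hole = 0.22238 − 0.0080467 = 0.21434 kg m².

0.214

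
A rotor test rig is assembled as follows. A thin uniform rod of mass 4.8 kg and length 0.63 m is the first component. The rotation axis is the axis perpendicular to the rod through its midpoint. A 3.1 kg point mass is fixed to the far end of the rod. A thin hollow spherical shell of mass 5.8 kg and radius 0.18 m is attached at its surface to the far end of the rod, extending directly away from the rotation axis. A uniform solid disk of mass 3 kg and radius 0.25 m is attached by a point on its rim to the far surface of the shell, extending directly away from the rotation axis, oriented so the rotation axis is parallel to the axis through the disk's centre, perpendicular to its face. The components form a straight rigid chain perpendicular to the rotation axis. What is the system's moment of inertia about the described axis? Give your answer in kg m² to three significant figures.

4.67

Thin rod: I_cm = (1/12)ML² = (1/12)(4.8)(0.63)² = 0.15876 kg m²; axis through the centre, so I = 0.15876 kg m².
Point mass: I_cm = 0; centre at d = 0.315 m, so I = I_cm + Md² gives I = 0 + (3.1)(0.315)² = 0.3076 kg m².
Spherical shell: I_cm = (2/3)MR² = (2/3)(5.8)(0.18)² = 0.12528 kg m²; centre at d = 0.315 + 0.18 = 0.495 m, so I = I_cm + Md² gives I = 0.12528 + (5.8)(0.495)² = 1.5464 kg m².
Solid disk: I_cm = (1/2)MR² = (1/2)(3)(0.25)² = 0.09375 kg m²; centre at d = 0.315 + 0.18 + 0.18 + 0.25 = 0.925 m, so I = I_cm + Md² gives I = 0.09375 + (3)(0.925)² = 2.6606 kg m².
Total I = 0.15876 + 0.3076 + 1.5464 + 2.6606 = 4.6734 kg m².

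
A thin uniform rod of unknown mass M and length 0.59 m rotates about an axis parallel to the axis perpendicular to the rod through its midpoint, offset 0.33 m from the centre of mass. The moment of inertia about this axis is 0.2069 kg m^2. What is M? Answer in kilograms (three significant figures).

I = I_cm + Md² = (1/12)ML² + Md² = M·[0.0833333·(0.59)² + (0.33)²] = M·0.13791.
So M = 0.2069 / 0.13791 = 1.5003 kg.

1.50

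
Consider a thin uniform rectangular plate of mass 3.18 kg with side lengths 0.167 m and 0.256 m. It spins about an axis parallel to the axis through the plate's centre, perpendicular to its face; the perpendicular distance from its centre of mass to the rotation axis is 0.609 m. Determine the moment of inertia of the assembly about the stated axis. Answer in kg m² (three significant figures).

I_cm = (1/12)M(a²+b²) = (1/12)(3.18)[(0.167)² + (0.256)²] = 0.024758 kg m²; centre at d = 0.609 m, so I = I_cm + Md² gives I = 0.024758 + (3.18)(0.609)² = 1.2042 kg m².

1.20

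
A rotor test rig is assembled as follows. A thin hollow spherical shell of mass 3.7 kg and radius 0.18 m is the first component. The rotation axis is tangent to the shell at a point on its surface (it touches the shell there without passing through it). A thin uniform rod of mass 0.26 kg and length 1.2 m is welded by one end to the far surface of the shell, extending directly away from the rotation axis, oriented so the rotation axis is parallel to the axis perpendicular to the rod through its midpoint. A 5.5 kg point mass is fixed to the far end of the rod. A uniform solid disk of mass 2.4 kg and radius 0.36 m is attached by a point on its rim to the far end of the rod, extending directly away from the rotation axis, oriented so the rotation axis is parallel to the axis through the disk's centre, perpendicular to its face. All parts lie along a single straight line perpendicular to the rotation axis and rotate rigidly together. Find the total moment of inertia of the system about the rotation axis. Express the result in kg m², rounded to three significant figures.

22.9

Spherical shell: I_cm = (2/3)MR² = (2/3)(3.7)(0.18)² = 0.07992 kg m²; centre at d = 0.18 m, so the parallel axis theorem gives I = 0.07992 + (3.7)(0.18)² = 0.1998 kg m².
Thin rod: I_cm = (1/12)ML² = (1/12)(0.26)(1.2)² = 0.0312 kg m²; centre at d = 0.18 + 0.18 + 0.6 = 0.96 m, so the parallel axis theorem gives I = 0.0312 + (0.26)(0.96)² = 0.27082 kg m².
Point mass: I_cm = 0; centre at d = 0.18 + 0.18 + 0.6 + 0.6 = 1.56 m, so the parallel axis theorem gives I = 0 + (5.5)(1.56)² = 13.385 kg m².
Solid disk: I_cm = (1/2)MR² = (1/2)(2.4)(0.36)² = 0.15552 kg m²; centre at d = 0.18 + 0.18 + 0.6 + 0.6 + 0.36 = 1.92 m, so the parallel axis theorem gives I = 0.15552 + (2.4)(1.92)² = 9.0029 kg m².
Total I = 0.1998 + 0.27082 + 13.385 + 9.0029 = 22.858 kg m².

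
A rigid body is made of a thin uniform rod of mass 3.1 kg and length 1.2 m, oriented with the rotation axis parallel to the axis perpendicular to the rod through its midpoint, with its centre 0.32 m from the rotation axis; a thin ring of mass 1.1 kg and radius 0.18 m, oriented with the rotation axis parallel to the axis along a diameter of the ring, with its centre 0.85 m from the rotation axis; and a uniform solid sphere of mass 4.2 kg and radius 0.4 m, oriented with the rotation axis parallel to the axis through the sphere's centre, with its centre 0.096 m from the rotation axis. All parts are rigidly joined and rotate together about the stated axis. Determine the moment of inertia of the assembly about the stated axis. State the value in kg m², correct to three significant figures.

1.81

Thin rod: I_cm = (1/12)ML² = (1/12)(3.1)(1.2)² = 0.372 kg m²; centre at d = 0.32 m, so the parallel axis theorem gives I = 0.372 + (3.1)(0.32)² = 0.68944 kg m².
Thin ring: I_cm = (1/2)MR² = (1/2)(1.1)(0.18)² = 0.01782 kg m²; centre at d = 0.85 m, so the parallel axis theorem gives I = 0.01782 + (1.1)(0.85)² = 0.81257 kg m².
Solid sphere: I_cm = (2/5)MR² = (2/5)(4.2)(0.4)² = 0.2688 kg m²; centre at d = 0.096 m, so the parallel axis theorem gives I = 0.2688 + (4.2)(0.096)² = 0.30751 kg m².
Total I = 0.68944 + 0.81257 + 0.30751 = 1.8095 kg m².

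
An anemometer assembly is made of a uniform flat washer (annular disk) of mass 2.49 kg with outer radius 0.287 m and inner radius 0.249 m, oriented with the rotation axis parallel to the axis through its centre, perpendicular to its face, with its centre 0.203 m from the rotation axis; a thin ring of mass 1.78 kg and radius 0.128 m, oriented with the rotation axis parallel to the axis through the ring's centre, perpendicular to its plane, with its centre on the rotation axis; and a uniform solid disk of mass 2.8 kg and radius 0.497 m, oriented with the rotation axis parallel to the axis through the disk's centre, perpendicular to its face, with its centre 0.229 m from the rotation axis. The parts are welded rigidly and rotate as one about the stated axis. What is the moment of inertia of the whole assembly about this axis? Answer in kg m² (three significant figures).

0.804

Annular disk: I_cm = (1/2)M(R²+r²) = (1/2)(2.49)[(0.287)² + (0.249)²] = 0.17974 kg m²; centre at d = 0.203 m, so the parallel axis theorem gives I = 0.17974 + (2.49)(0.203)² = 0.28235 kg m².
Thin ring: I_cm = MR² = (1.78)(0.128)² = 0.029164 kg m²; axis through the centre, so I = 0.029164 kg m².
Solid disk: I_cm = (1/2)MR² = (1/2)(2.8)(0.497)² = 0.34581 kg m²; centre at d = 0.229 m, so the parallel axis theorem gives I = 0.34581 + (2.8)(0.229)² = 0.49265 kg m².
Total I = 0.28235 + 0.029164 + 0.49265 = 0.80416 kg m².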